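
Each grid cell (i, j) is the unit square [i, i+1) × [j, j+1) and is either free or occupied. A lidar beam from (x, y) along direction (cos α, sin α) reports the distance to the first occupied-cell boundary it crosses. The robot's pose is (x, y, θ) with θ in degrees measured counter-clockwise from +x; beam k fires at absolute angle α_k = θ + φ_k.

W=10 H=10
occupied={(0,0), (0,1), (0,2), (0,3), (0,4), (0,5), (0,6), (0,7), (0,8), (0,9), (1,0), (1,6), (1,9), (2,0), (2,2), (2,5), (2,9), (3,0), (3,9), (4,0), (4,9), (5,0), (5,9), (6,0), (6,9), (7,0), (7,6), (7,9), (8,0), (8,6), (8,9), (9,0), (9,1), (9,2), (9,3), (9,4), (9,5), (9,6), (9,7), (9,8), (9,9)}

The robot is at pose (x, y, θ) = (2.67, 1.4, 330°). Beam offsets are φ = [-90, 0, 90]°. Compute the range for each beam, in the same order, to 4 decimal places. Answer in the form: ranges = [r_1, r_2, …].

beam 1: φ=-90°, α=240°
  dir = (cos 240°, sin 240°) = (-0.5000, -0.8660); from cell (2,1)
  next x-line at t=1.3400, next y-line at t=0.4619; Δt_x=2.0000, Δt_y=1.1547
    y: enter (2,0) at t=0.4619 ← occupied
  → r_1 = 0.4619
beam 2: φ=0°, α=330°
  dir = (cos 330°, sin 330°) = (0.8660, -0.5000); from cell (2,1)
  next x-line at t=0.3811, next y-line at t=0.8000; Δt_x=1.1547, Δt_y=2.0000
    x: enter (3,1) at t=0.3811
    y: enter (3,0) at t=0.8000 ← occupied
  → r_2 = 0.8000
beam 3: φ=90°, α=60°
  dir = (cos 60°, sin 60°) = (0.5000, 0.8660); from cell (2,1)
  next x-line at t=0.6600, next y-line at t=0.6928; Δt_x=2.0000, Δt_y=1.1547
    x: enter (3,1) at t=0.6600
    y: enter (3,2) at t=0.6928
    y: enter (3,3) at t=1.8475
    x: enter (4,3) at t=2.6600
    y: enter (4,4) at t=3.0022
    y: enter (4,5) at t=4.1569
    x: enter (5,5) at t=4.6600
    y: enter (5,6) at t=5.3116
    y: enter (5,7) at t=6.4663
    x: enter (6,7) at t=6.6600
    y: enter (6,8) at t=7.6210
    x: enter (7,8) at t=8.6600
    y: enter (7,9) at t=8.7757 ← occupied
  → r_3 = 8.7757

ranges = [0.4619, 0.8000, 8.7757]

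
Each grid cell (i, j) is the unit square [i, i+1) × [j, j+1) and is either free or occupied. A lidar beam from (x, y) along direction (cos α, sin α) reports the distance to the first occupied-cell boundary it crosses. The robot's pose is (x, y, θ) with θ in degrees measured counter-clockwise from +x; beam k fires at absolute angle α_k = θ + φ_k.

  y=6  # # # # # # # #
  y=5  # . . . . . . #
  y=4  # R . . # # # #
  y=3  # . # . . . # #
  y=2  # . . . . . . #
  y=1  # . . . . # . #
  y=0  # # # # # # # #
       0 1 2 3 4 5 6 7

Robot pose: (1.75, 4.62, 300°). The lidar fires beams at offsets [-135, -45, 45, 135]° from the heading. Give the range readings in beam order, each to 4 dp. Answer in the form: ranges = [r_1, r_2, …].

ranges = [0.7765, 2.8978, 2.3294, 1.4287]

beam 1: φ=-135°, α=165°
  dir = (cos 165°, sin 165°) = (-0.9659, 0.2588); from cell (1,4)
  next x-line at t=0.7765, next y-line at t=1.4682; Δt_x=1.0353, Δt_y=3.8637
    x: enter (0,4) at t=0.7765 ← occupied
  → r_1 = 0.7765
beam 2: φ=-45°, α=255°
  dir = (cos 255°, sin 255°) = (-0.2588, -0.9659); from cell (1,4)
  next x-line at t=2.8978, next y-line at t=0.6419; Δt_x=3.8637, Δt_y=1.0353
    y: enter (1,3) at t=0.6419
    y: enter (1,2) at t=1.6771
    y: enter (1,1) at t=2.7124
    x: enter (0,1) at t=2.8978 ← occupied
  → r_2 = 2.8978
beam 3: φ=45°, α=345°
  dir = (cos 345°, sin 345°) = (0.9659, -0.2588); from cell (1,4)
  next x-line at t=0.2588, next y-line at t=2.3955; Δt_x=1.0353, Δt_y=3.8637
    x: enter (2,4) at t=0.2588
    x: enter (3,4) at t=1.2941
    x: enter (4,4) at t=2.3294 ← occupied
  → r_3 = 2.3294
beam 4: φ=135°, α=75°
  dir = (cos 75°, sin 75°) = (0.2588, 0.9659); from cell (1,4)
  next x-line at t=0.9659, next y-line at t=0.3934; Δt_x=3.8637, Δt_y=1.0353
    y: enter (1,5) at t=0.3934
    x: enter (2,5) at t=0.9659
    y: enter (2,6) at t=1.4287 ← occupied
  → r_4 = 1.4287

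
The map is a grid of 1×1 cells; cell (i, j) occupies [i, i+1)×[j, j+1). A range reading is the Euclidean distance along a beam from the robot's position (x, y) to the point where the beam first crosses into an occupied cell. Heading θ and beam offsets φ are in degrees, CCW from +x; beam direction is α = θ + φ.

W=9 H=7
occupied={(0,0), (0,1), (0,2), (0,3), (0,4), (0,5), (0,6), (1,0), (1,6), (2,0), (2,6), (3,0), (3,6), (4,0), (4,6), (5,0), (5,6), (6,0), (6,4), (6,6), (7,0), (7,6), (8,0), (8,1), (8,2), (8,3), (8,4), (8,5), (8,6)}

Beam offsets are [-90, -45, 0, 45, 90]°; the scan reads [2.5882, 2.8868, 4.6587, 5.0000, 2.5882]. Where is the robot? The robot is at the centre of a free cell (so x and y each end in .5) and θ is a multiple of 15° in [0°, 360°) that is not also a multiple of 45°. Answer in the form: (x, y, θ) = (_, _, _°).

(x, y, θ) = (5.5, 3.5, 165°)

The pose lattice has 34·16 = 544 candidates. Test each by forward raycasting.
  (2.5, 2.5, 165°): beam 1 = 3.6235 ≠ 2.5882 ✗
  (3.5, 3.5, 15°): beam 2 = 5.0000 ≠ 2.8868 ✗
  (6.5, 3.5, 210°): beam 1 = 0.5774 ≠ 2.5882 ✗
  (6.5, 1.5, 330°): beam 1 = 0.5774 ≠ 2.5882 ✗
  …
  (5.5, 3.5, 165°): r_1=2.5882, r_2=2.8868, r_3=4.6587, r_4=5.0000, r_5=2.5882 — all match ✓
Unique over the lattice → pose = (5.5, 3.5, 165°).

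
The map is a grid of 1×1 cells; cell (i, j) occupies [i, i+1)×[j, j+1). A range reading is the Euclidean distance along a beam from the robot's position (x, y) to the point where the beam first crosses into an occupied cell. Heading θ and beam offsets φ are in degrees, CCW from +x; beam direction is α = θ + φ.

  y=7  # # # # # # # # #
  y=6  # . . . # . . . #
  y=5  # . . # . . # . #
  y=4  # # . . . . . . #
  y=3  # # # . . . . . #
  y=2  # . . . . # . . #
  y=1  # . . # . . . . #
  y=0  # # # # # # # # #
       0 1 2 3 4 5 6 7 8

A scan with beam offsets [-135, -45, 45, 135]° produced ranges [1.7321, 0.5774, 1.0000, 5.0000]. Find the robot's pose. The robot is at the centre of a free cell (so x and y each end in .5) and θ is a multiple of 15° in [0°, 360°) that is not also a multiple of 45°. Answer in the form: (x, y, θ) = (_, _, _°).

(x, y, θ) = (7.5, 2.5, 15°)

The pose lattice has 34·16 = 544 candidates. Test each by forward raycasting.
  (1.5, 2.5, 240°): beam 1 = 0.5176 ≠ 1.7321 ✗
  (7.5, 4.5, 30°): beam 1 = 3.6235 ≠ 1.7321 ✗
  (3.5, 4.5, 165°): beam 1 = 2.8868 ≠ 1.7321 ✗
  (7.5, 2.5, 330°): beam 1 = 1.5529 ≠ 1.7321 ✗
  …
  (7.5, 2.5, 15°): r_1=1.7321, r_2=0.5774, r_3=1.0000, r_4=5.0000 — all match ✓
No second candidate reproduces the full scan.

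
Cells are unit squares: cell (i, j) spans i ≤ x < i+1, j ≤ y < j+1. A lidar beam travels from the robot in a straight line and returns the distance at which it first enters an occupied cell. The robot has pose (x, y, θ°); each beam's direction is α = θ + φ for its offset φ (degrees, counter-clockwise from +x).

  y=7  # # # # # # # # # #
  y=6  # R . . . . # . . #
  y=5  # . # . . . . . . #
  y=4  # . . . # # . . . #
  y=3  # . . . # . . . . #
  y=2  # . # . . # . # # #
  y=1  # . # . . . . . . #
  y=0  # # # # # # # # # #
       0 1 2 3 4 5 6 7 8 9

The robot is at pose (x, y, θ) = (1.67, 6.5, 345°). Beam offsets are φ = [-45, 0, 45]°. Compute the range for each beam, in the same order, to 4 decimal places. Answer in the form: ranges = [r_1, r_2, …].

beam 1: φ=-45°, α=300°
  direction (0.5000, -0.8660); cell (1,6); t to first gridline: x 0.6600, y 0.5774 (then +2.0000 / +1.1547)
    (1,5) via y @ 0.5774
    (2,5) via x @ 0.6600  # hit
  → r_1 = 0.6600
beam 2: φ=0°, α=345°
  direction (0.9659, -0.2588); cell (1,6); t to first gridline: x 0.3416, y 1.9319 (then +1.0353 / +3.8637)
    (2,6) via x @ 0.3416
    (3,6) via x @ 1.3769
    (3,5) via y @ 1.9319
    (4,5) via x @ 2.4122
    (5,5) via x @ 3.4475
    (6,5) via x @ 4.4827
    (7,5) via x @ 5.5180
    (7,4) via y @ 5.7956
    (8,4) via x @ 6.5533
    (9,4) via x @ 7.5886  # hit
  → r_2 = 7.5886
beam 3: φ=45°, α=30°
  direction (0.8660, 0.5000); cell (1,6); t to first gridline: x 0.3811, y 1.0000 (then +1.1547 / +2.0000)
    (2,6) via x @ 0.3811
    (2,7) via y @ 1.0000  # hit
  → r_3 = 1.0000

ranges = [0.6600, 7.5886, 1.0000]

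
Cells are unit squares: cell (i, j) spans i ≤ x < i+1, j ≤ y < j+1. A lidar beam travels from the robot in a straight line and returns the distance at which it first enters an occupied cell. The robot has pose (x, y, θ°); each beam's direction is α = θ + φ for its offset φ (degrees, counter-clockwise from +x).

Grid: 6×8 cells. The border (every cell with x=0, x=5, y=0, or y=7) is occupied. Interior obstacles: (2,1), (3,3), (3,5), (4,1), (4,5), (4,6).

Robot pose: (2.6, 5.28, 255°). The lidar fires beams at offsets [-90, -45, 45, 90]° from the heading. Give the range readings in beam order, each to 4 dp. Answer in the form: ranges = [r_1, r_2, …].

beam 1: φ=-90°, α=165°
  dir = (cos 165°, sin 165°) = (-0.9659, 0.2588); from cell (2,5)
  next x-line at t=0.6212, next y-line at t=2.7819; Δt_x=1.0353, Δt_y=3.8637
    x: enter (1,5) at t=0.6212
    x: enter (0,5) at t=1.6564 ← occupied
  → r_1 = 1.6564
beam 2: φ=-45°, α=210°
  dir = (cos 210°, sin 210°) = (-0.8660, -0.5000); from cell (2,5)
  next x-line at t=0.6928, next y-line at t=0.5600; Δt_x=1.1547, Δt_y=2.0000
    y: enter (2,4) at t=0.5600
    x: enter (1,4) at t=0.6928
    x: enter (0,4) at t=1.8475 ← occupied
  → r_2 = 1.8475
beam 3: φ=45°, α=300°
  dir = (cos 300°, sin 300°) = (0.5000, -0.8660); from cell (2,5)
  next x-line at t=0.8000, next y-line at t=0.3233; Δt_x=2.0000, Δt_y=1.1547
    y: enter (2,4) at t=0.3233
    x: enter (3,4) at t=0.8000
    y: enter (3,3) at t=1.4780 ← occupied
  → r_3 = 1.4780
beam 4: φ=90°, α=345°
  dir = (cos 345°, sin 345°) = (0.9659, -0.2588); from cell (2,5)
  next x-line at t=0.4141, next y-line at t=1.0818; Δt_x=1.0353, Δt_y=3.8637
    x: enter (3,5) at t=0.4141 ← occupied
  → r_4 = 0.4141

ranges = [1.6564, 1.8475, 1.4780, 0.4141]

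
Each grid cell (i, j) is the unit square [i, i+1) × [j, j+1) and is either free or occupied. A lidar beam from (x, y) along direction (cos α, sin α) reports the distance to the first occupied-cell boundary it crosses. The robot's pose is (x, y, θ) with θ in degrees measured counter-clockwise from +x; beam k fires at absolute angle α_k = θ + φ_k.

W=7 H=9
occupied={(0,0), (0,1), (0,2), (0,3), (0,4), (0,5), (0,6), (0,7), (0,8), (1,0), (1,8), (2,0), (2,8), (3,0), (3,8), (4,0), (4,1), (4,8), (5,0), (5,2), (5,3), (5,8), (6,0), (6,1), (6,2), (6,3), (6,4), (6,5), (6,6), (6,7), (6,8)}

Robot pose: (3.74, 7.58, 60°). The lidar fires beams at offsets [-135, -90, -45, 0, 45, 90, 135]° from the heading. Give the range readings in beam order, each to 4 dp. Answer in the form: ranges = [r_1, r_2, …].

beam 1: φ=-135°, α=285°
  cosα=0.2588 sinα=-0.9659 | (3,7) | tMaxX 1.0046 tMaxY 0.6005 | tΔX 3.8637 tΔY 1.0353
    t=0.6005 [y] (3,6)
    t=1.0046 [x] (4,6)
    t=1.6357 [y] (4,5)
    t=2.6710 [y] (4,4)
    t=3.7063 [y] (4,3)
    t=4.7416 [y] (4,2)
    t=4.8683 [x] (5,2) — stop
  → r_1 = 4.8683
beam 2: φ=-90°, α=330°
  cosα=0.8660 sinα=-0.5000 | (3,7) | tMaxX 0.3002 tMaxY 1.1600 | tΔX 1.1547 tΔY 2.0000
    t=0.3002 [x] (4,7)
    t=1.1600 [y] (4,6)
    t=1.4549 [x] (5,6)
    t=2.6096 [x] (6,6) — stop
  → r_2 = 2.6096
beam 3: φ=-45°, α=15°
  cosα=0.9659 sinα=0.2588 | (3,7) | tMaxX 0.2692 tMaxY 1.6228 | tΔX 1.0353 tΔY 3.8637
    t=0.2692 [x] (4,7)
    t=1.3044 [x] (5,7)
    t=1.6228 [y] (5,8) — stop
  → r_3 = 1.6228
beam 4: φ=0°, α=60°
  cosα=0.5000 sinα=0.8660 | (3,7) | tMaxX 0.5200 tMaxY 0.4850 | tΔX 2.0000 tΔY 1.1547
    t=0.4850 [y] (3,8) — stop
  → r_4 = 0.4850
beam 5: φ=45°, α=105°
  cosα=-0.2588 sinα=0.9659 | (3,7) | tMaxX 2.8591 tMaxY 0.4348 | tΔX 3.8637 tΔY 1.0353
    t=0.4348 [y] (3,8) — stop
  → r_5 = 0.4348
beam 6: φ=90°, α=150°
  cosα=-0.8660 sinα=0.5000 | (3,7) | tMaxX 0.8545 tMaxY 0.8400 | tΔX 1.1547 tΔY 2.0000
    t=0.8400 [y] (3,8) — stop
  → r_6 = 0.8400
beam 7: φ=135°, α=195°
  cosα=-0.9659 sinα=-0.2588 | (3,7) | tMaxX 0.7661 tMaxY 2.2409 | tΔX 1.0353 tΔY 3.8637
    t=0.7661 [x] (2,7)
    t=1.8014 [x] (1,7)
    t=2.2409 [y] (1,6)
    t=2.8367 [x] (0,6) — stop
  → r_7 = 2.8367

ranges = [4.8683, 2.6096, 1.6228, 0.4850, 0.4348, 0.8400, 2.8367]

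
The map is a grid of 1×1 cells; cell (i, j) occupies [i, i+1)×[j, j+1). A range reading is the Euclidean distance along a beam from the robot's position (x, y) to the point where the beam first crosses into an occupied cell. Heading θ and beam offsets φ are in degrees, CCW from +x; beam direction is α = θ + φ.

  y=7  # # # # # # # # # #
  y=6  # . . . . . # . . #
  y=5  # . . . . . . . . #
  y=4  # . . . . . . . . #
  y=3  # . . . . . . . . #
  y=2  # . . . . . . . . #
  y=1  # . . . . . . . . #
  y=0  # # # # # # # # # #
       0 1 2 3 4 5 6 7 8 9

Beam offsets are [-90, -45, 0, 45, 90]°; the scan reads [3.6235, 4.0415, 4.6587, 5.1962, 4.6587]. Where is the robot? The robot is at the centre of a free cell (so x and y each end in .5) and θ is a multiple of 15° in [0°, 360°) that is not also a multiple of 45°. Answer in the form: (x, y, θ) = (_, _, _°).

Enumerate (i+0.5, j+0.5, θ) over the 47 free cells and 16 admissible headings. For each, cast all 5 beams and compare to the given ranges.
  (4.5, 1.5, 165°): beam 1 = 5.6940 ≠ 3.6235 ✗
  (6.5, 4.5, 210°): beam 1 = 2.8868 ≠ 3.6235 ✗
  (6.5, 2.5, 345°): beam 1 = 1.5529 ≠ 3.6235 ✗
  (4.5, 2.5, 285°): beam 2 = 1.7321 ≠ 4.0415 ✗
  …
  (4.5, 5.5, 255°): r_1=3.6235, r_2=4.0415, r_3=4.6587, r_4=5.1962, r_5=4.6587 — all match ✓
No second candidate reproduces the full scan.

(x, y, θ) = (4.5, 5.5, 255°)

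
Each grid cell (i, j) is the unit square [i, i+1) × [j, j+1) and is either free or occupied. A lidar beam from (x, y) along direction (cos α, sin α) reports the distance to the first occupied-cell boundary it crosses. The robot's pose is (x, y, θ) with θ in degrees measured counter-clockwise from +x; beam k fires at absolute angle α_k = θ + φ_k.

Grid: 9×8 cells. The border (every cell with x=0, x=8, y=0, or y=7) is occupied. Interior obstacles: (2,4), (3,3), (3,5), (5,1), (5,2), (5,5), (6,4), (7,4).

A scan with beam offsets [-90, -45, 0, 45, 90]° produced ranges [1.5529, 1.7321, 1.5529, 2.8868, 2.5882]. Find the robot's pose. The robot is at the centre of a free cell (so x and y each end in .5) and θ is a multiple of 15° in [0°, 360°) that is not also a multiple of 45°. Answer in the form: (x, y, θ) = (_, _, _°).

(x, y, θ) = (3.5, 1.5, 75°)

The pose lattice has 34·16 = 544 candidates. Test each by forward raycasting.
  (4.5, 4.5, 330°): beam 1 = 1.0000 ≠ 1.5529 ✗
  (7.5, 5.5, 150°): beam 1 = 1.0000 ≠ 1.5529 ✗
  (6.5, 2.5, 345°): beam 4 = 1.7321 ≠ 2.8868 ✗
  …
  (3.5, 1.5, 75°): r_1=1.5529, r_2=1.7321, r_3=1.5529, r_4=2.8868, r_5=2.5882 — all match ✓
Only this pose fits every beam.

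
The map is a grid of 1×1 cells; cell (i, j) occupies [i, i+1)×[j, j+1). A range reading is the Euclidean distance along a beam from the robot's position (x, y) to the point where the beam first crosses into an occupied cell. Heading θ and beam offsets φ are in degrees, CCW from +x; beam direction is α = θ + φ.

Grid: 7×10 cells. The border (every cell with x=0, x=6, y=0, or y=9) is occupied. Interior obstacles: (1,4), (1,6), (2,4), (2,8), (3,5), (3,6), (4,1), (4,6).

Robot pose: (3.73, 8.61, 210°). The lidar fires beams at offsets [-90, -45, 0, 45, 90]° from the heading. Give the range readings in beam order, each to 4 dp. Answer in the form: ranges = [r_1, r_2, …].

beam 1: φ=-90°, α=120°
  direction (-0.5000, 0.8660); cell (3,8); t to first gridline: x 1.4600, y 0.4503 (then +2.0000 / +1.1547)
    (3,9) via y @ 0.4503  # hit
  → r_1 = 0.4503
beam 2: φ=-45°, α=165°
  direction (-0.9659, 0.2588); cell (3,8); t to first gridline: x 0.7558, y 1.5068 (then +1.0353 / +3.8637)
    (2,8) via x @ 0.7558  # hit
  → r_2 = 0.7558
beam 3: φ=0°, α=210°
  direction (-0.8660, -0.5000); cell (3,8); t to first gridline: x 0.8429, y 1.2200 (then +1.1547 / +2.0000)
    (2,8) via x @ 0.8429  # hit
  → r_3 = 0.8429
beam 4: φ=45°, α=255°
  direction (-0.2588, -0.9659); cell (3,8); t to first gridline: x 2.8205, y 0.6315 (then +3.8637 / +1.0353)
    (3,7) via y @ 0.6315
    (3,6) via y @ 1.6668  # hit
  → r_4 = 1.6668
beam 5: φ=90°, α=300°
  direction (0.5000, -0.8660); cell (3,8); t to first gridline: x 0.5400, y 0.7044 (then +2.0000 / +1.1547)
    (4,8) via x @ 0.5400
    (4,7) via y @ 0.7044
    (4,6) via y @ 1.8591  # hit
  → r_5 = 1.8591

ranges = [0.4503, 0.7558, 0.8429, 1.6668, 1.8591]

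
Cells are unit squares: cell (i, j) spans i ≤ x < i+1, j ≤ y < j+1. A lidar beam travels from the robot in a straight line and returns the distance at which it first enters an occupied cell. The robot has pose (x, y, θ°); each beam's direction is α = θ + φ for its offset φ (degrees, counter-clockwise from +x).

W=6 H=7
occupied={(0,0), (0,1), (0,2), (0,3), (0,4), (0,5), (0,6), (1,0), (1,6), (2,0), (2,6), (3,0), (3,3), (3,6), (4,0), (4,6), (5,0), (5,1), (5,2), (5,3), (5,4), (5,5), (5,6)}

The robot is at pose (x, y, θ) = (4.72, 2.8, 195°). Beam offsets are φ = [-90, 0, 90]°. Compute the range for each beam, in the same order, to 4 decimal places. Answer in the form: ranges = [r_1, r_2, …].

ranges = [3.3129, 3.8512, 1.0818]

beam 1: φ=-90°, α=105°
  dir = (cos 105°, sin 105°) = (-0.2588, 0.9659); from cell (4,2)
  next x-line at t=2.7819, next y-line at t=0.2071; Δt_x=3.8637, Δt_y=1.0353
    y: enter (4,3) at t=0.2071
    y: enter (4,4) at t=1.2423
    y: enter (4,5) at t=2.2776
    x: enter (3,5) at t=2.7819
    y: enter (3,6) at t=3.3129 ← occupied
  → r_1 = 3.3129
beam 2: φ=0°, α=195°
  dir = (cos 195°, sin 195°) = (-0.9659, -0.2588); from cell (4,2)
  next x-line at t=0.7454, next y-line at t=3.0910; Δt_x=1.0353, Δt_y=3.8637
    x: enter (3,2) at t=0.7454
    x: enter (2,2) at t=1.7807
    x: enter (1,2) at t=2.8160
    y: enter (1,1) at t=3.0910
    x: enter (0,1) at t=3.8512 ← occupied
  → r_2 = 3.8512
beam 3: φ=90°, α=285°
  dir = (cos 285°, sin 285°) = (0.2588, -0.9659); from cell (4,2)
  next x-line at t=1.0818, next y-line at t=0.8282; Δt_x=3.8637, Δt_y=1.0353
    y: enter (4,1) at t=0.8282
    x: enter (5,1) at t=1.0818 ← occupied
  → r_3 = 1.0818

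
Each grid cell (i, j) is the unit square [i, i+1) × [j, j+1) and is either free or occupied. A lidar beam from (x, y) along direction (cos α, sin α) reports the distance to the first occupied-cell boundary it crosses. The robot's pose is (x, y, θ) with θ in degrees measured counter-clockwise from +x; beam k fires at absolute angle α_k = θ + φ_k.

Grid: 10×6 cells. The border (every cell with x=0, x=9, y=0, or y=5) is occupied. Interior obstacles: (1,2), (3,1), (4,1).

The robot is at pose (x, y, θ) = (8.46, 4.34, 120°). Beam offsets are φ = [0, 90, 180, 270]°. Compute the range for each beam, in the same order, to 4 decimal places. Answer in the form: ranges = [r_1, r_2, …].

ranges = [0.7621, 4.6800, 1.0800, 0.6235]

beam 1: φ=0°, α=120°
  dir = (cos 120°, sin 120°) = (-0.5000, 0.8660); from cell (8,4)
  next x-line at t=0.9200, next y-line at t=0.7621; Δt_x=2.0000, Δt_y=1.1547
    y: enter (8,5) at t=0.7621 ← occupied
  → r_1 = 0.7621
beam 2: φ=90°, α=210°
  dir = (cos 210°, sin 210°) = (-0.8660, -0.5000); from cell (8,4)
  next x-line at t=0.5312, next y-line at t=0.6800; Δt_x=1.1547, Δt_y=2.0000
    x: enter (7,4) at t=0.5312
    y: enter (7,3) at t=0.6800
    x: enter (6,3) at t=1.6859
    y: enter (6,2) at t=2.6800
    x: enter (5,2) at t=2.8406
    x: enter (4,2) at t=3.9953
    y: enter (4,1) at t=4.6800 ← occupied
  → r_2 = 4.6800
beam 3: φ=180°, α=300°
  dir = (cos 300°, sin 300°) = (0.5000, -0.8660); from cell (8,4)
  next x-line at t=1.0800, next y-line at t=0.3926; Δt_x=2.0000, Δt_y=1.1547
    y: enter (8,3) at t=0.3926
    x: enter (9,3) at t=1.0800 ← occupied
  → r_3 = 1.0800
beam 4: φ=270°, α=30°
  dir = (cos 30°, sin 30°) = (0.8660, 0.5000); from cell (8,4)
  next x-line at t=0.6235, next y-line at t=1.3200; Δt_x=1.1547, Δt_y=2.0000
    x: enter (9,4) at t=0.6235 ← occupied
  → r_4 = 0.6235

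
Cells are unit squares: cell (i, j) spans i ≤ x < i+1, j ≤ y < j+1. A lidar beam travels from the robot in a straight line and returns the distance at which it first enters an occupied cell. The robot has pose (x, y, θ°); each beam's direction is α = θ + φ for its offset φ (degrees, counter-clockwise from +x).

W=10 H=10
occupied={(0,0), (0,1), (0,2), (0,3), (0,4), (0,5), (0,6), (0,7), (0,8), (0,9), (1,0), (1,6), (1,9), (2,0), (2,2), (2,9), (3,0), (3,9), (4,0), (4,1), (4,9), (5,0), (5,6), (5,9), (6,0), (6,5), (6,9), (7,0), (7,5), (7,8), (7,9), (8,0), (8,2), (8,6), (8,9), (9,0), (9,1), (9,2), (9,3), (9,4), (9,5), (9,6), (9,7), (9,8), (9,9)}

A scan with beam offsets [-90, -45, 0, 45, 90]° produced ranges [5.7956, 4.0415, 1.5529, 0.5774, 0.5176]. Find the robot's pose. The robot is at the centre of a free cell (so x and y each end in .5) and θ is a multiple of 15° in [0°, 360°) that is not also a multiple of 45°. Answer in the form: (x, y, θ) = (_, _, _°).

(x, y, θ) = (8.5, 4.5, 285°)

The pose lattice has 55·16 = 880 candidates. Test each by forward raycasting.
  (3.5, 6.5, 255°): beam 1 = 1.5529 ≠ 5.7956 ✗
  (7.5, 4.5, 120°): beam 1 = 1.7321 ≠ 5.7956 ✗
  (7.5, 1.5, 30°): beam 1 = 0.5774 ≠ 5.7956 ✗
  (2.5, 5.5, 150°): beam 1 = 4.0415 ≠ 5.7956 ✗
  …
  (8.5, 4.5, 285°): r_1=5.7956, r_2=4.0415, r_3=1.5529, r_4=0.5774, r_5=0.5176 — all match ✓
No second candidate reproduces the full scan.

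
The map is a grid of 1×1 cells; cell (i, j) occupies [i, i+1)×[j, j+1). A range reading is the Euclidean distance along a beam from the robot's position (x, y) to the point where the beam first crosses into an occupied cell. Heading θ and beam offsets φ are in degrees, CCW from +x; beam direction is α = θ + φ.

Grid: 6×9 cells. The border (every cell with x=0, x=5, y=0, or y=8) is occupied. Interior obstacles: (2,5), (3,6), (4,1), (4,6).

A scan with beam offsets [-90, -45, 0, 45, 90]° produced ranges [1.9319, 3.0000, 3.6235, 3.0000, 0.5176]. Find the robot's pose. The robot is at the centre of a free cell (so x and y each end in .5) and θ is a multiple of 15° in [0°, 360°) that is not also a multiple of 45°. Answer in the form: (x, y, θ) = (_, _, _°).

(x, y, θ) = (4.5, 2.5, 165°)

Candidates: 24 free-cell centres × 16 headings = 384 poses. Raycast each; keep the one whose scan matches to 4 dp.
  (3.5, 7.5, 15°): beam 1 = 0.5176 ≠ 1.9319 ✗
  (4.5, 7.5, 210°): beam 1 = 0.5774 ≠ 1.9319 ✗
  (1.5, 7.5, 150°): beam 1 = 0.5774 ≠ 1.9319 ✗
  (1.5, 6.5, 255°): beam 1 = 0.5176 ≠ 1.9319 ✗
  (3.5, 3.5, 240°): beam 1 = 2.8868 ≠ 1.9319 ✗
  …
  (4.5, 2.5, 165°): r_1=1.9319, r_2=3.0000, r_3=3.6235, r_4=3.0000, r_5=0.5176 — all match ✓
Unique over the lattice → pose = (4.5, 2.5, 165°).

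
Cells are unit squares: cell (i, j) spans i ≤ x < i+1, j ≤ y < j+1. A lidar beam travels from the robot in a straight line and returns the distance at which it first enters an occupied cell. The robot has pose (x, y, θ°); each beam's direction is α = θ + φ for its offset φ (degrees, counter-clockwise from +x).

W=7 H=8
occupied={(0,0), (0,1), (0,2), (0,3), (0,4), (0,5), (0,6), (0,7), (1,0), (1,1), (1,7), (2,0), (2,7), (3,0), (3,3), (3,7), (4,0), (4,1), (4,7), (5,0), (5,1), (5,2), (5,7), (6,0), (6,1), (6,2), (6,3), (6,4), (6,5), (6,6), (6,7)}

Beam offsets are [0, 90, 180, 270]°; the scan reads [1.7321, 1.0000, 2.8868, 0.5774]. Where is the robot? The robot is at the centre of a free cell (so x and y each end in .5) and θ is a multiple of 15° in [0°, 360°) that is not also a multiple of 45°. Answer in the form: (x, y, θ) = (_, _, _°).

(x, y, θ) = (3.5, 2.5, 210°)

Enumerate (i+0.5, j+0.5, θ) over the 25 free cells and 16 admissible headings. For each, cast all 4 beams and compare to the given ranges.
  (1.5, 2.5, 330°): beam 1 = 2.8868 ≠ 1.7321 ✗
  (1.5, 4.5, 105°): beam 1 = 1.9319 ≠ 1.7321 ✗
  (3.5, 2.5, 285°): beam 1 = 1.5529 ≠ 1.7321 ✗
  (1.5, 3.5, 120°): beam 1 = 1.0000 ≠ 1.7321 ✗
  (3.5, 1.5, 345°): beam 1 = 0.5176 ≠ 1.7321 ✗
  …
  (3.5, 2.5, 210°): r_1=1.7321, r_2=1.0000, r_3=2.8868, r_4=0.5774 — all match ✓
Only this pose fits every beam.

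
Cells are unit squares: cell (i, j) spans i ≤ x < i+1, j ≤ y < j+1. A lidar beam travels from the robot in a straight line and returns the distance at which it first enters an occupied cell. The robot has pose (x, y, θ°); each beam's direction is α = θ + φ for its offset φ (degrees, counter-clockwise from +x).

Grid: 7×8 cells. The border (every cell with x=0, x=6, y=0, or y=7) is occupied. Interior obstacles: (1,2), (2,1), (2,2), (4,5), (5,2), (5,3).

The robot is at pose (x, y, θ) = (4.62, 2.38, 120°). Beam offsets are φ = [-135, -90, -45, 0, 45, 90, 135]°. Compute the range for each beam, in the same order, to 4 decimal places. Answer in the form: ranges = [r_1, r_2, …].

beam 1: φ=-135°, α=345°
  cosα=0.9659 sinα=-0.2588 | (4,2) | tMaxX 0.3934 tMaxY 1.4682 | tΔX 1.0353 tΔY 3.8637
    t=0.3934 [x] (5,2) — stop
  → r_1 = 0.3934
beam 2: φ=-90°, α=30°
  cosα=0.8660 sinα=0.5000 | (4,2) | tMaxX 0.4388 tMaxY 1.2400 | tΔX 1.1547 tΔY 2.0000
    t=0.4388 [x] (5,2) — stop
  → r_2 = 0.4388
beam 3: φ=-45°, α=75°
  cosα=0.2588 sinα=0.9659 | (4,2) | tMaxX 1.4682 tMaxY 0.6419 | tΔX 3.8637 tΔY 1.0353
    t=0.6419 [y] (4,3)
    t=1.4682 [x] (5,3) — stop
  → r_3 = 1.4682
beam 4: φ=0°, α=120°
  cosα=-0.5000 sinα=0.8660 | (4,2) | tMaxX 1.2400 tMaxY 0.7159 | tΔX 2.0000 tΔY 1.1547
    t=0.7159 [y] (4,3)
    t=1.2400 [x] (3,3)
    t=1.8706 [y] (3,4)
    t=3.0253 [y] (3,5)
    t=3.2400 [x] (2,5)
    t=4.1800 [y] (2,6)
    t=5.2400 [x] (1,6)
    t=5.3347 [y] (1,7) — stop
  → r_4 = 5.3347
beam 5: φ=45°, α=165°
  cosα=-0.9659 sinα=0.2588 | (4,2) | tMaxX 0.6419 tMaxY 2.3955 | tΔX 1.0353 tΔY 3.8637
    t=0.6419 [x] (3,2)
    t=1.6771 [x] (2,2) — stop
  → r_5 = 1.6771
beam 6: φ=90°, α=210°
  cosα=-0.8660 sinα=-0.5000 | (4,2) | tMaxX 0.7159 tMaxY 0.7600 | tΔX 1.1547 tΔY 2.0000
    t=0.7159 [x] (3,2)
    t=0.7600 [y] (3,1)
    t=1.8706 [x] (2,1) — stop
  → r_6 = 1.8706
beam 7: φ=135°, α=255°
  cosα=-0.2588 sinα=-0.9659 | (4,2) | tMaxX 2.3955 tMaxY 0.3934 | tΔX 3.8637 tΔY 1.0353
    t=0.3934 [y] (4,1)
    t=1.4287 [y] (4,0) — stop
  → r_7 = 1.4287

ranges = [0.3934, 0.4388, 1.4682, 5.3347, 1.6771, 1.8706, 1.4287]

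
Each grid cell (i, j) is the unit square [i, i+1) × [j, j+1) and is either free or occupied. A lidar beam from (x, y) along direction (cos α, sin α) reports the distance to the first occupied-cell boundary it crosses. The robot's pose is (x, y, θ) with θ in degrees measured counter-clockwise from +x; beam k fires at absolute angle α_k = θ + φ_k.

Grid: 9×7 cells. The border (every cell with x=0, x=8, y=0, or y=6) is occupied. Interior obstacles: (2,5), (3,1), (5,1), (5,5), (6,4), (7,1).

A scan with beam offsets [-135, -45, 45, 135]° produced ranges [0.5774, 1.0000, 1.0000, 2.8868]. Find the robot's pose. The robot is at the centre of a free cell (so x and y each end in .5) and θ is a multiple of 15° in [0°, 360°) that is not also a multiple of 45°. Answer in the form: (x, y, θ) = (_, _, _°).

Candidates: 29 free-cell centres × 16 headings = 464 poses. Raycast each; keep the one whose scan matches to 4 dp.
  (7.5, 2.5, 240°): beam 1 = 1.9319 ≠ 0.5774 ✗
  (4.5, 5.5, 105°): beam 2 = 0.5774 ≠ 1.0000 ✗
  (7.5, 4.5, 60°): beam 1 = 1.9319 ≠ 0.5774 ✗
  (4.5, 5.5, 345°): beam 1 = 4.0415 ≠ 0.5774 ✗
  …
  (7.5, 3.5, 105°): r_1=0.5774, r_2=1.0000, r_3=1.0000, r_4=2.8868 — all match ✓
Only this pose fits every beam.

(x, y, θ) = (7.5, 3.5, 105°)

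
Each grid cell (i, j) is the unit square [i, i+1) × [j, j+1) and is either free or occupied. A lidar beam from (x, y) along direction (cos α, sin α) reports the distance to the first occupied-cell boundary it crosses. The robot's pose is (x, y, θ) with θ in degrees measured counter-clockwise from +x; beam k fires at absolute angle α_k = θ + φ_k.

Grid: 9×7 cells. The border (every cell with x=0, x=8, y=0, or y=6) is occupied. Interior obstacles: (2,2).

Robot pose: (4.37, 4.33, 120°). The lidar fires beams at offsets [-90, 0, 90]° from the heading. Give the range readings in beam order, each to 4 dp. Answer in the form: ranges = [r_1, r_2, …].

beam 1: φ=-90°, α=30°
  cosα=0.8660 sinα=0.5000 | (4,4) | tMaxX 0.7275 tMaxY 1.3400 | tΔX 1.1547 tΔY 2.0000
    t=0.7275 [x] (5,4)
    t=1.3400 [y] (5,5)
    t=1.8822 [x] (6,5)
    t=3.0369 [x] (7,5)
    t=3.3400 [y] (7,6) — stop
  → r_1 = 3.3400
beam 2: φ=0°, α=120°
  cosα=-0.5000 sinα=0.8660 | (4,4) | tMaxX 0.7400 tMaxY 0.7736 | tΔX 2.0000 tΔY 1.1547
    t=0.7400 [x] (3,4)
    t=0.7736 [y] (3,5)
    t=1.9283 [y] (3,6) — stop
  → r_2 = 1.9283
beam 3: φ=90°, α=210°
  cosα=-0.8660 sinα=-0.5000 | (4,4) | tMaxX 0.4272 tMaxY 0.6600 | tΔX 1.1547 tΔY 2.0000
    t=0.4272 [x] (3,4)
    t=0.6600 [y] (3,3)
    t=1.5819 [x] (2,3)
    t=2.6600 [y] (2,2) — stop
  → r_3 = 2.6600

ranges = [3.3400, 1.9283, 2.6600]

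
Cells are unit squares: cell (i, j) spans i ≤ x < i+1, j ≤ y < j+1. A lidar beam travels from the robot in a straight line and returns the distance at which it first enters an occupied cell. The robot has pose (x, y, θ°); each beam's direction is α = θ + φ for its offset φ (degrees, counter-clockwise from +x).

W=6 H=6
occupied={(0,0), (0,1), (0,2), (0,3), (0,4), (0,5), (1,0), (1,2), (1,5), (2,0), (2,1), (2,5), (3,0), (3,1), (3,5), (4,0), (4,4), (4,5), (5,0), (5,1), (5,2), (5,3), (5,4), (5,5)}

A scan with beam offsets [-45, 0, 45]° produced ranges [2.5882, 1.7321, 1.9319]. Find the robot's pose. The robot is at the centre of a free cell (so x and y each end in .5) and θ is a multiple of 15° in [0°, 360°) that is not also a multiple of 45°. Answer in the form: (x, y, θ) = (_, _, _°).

The pose lattice has 12·16 = 192 candidates. Test each by forward raycasting.
  (4.5, 3.5, 330°): beam 1 = 1.9319 ≠ 2.5882 ✗
  (4.5, 1.5, 345°): beam 1 = 0.5774 ≠ 2.5882 ✗
  (1.5, 1.5, 330°): beam 1 = 0.5176 ≠ 2.5882 ✗
  (1.5, 3.5, 150°): beam 1 = 1.5529 ≠ 2.5882 ✗
  …
  (4.5, 3.5, 240°): r_1=2.5882, r_2=1.7321, r_3=1.9319 — all match ✓
Unique over the lattice → pose = (4.5, 3.5, 240°).

(x, y, θ) = (4.5, 3.5, 240°)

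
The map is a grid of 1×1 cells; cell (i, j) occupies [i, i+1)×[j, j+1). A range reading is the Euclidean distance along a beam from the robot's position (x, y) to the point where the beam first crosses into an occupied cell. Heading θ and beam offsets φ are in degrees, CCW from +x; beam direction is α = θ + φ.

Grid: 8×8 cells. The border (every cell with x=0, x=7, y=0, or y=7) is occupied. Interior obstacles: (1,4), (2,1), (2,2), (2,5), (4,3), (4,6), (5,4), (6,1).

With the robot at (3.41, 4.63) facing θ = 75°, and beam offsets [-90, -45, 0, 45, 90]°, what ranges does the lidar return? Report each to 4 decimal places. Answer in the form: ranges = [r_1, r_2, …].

beam 1: φ=-90°, α=345°
  direction (0.9659, -0.2588); cell (3,4); t to first gridline: x 0.6108, y 2.4341 (then +1.0353 / +3.8637)
    (4,4) via x @ 0.6108
    (5,4) via x @ 1.6461  # hit
  → r_1 = 1.6461
beam 2: φ=-45°, α=30°
  direction (0.8660, 0.5000); cell (3,4); t to first gridline: x 0.6813, y 0.7400 (then +1.1547 / +2.0000)
    (4,4) via x @ 0.6813
    (4,5) via y @ 0.7400
    (5,5) via x @ 1.8360
    (5,6) via y @ 2.7400
    (6,6) via x @ 2.9907
    (7,6) via x @ 4.1454  # hit
  → r_2 = 4.1454
beam 3: φ=0°, α=75°
  direction (0.2588, 0.9659); cell (3,4); t to first gridline: x 2.2796, y 0.3831 (then +3.8637 / +1.0353)
    (3,5) via y @ 0.3831
    (3,6) via y @ 1.4183
    (4,6) via x @ 2.2796  # hit
  → r_3 = 2.2796
beam 4: φ=45°, α=120°
  direction (-0.5000, 0.8660); cell (3,4); t to first gridline: x 0.8200, y 0.4272 (then +2.0000 / +1.1547)
    (3,5) via y @ 0.4272
    (2,5) via x @ 0.8200  # hit
  → r_4 = 0.8200
beam 5: φ=90°, α=165°
  direction (-0.9659, 0.2588); cell (3,4); t to first gridline: x 0.4245, y 1.4296 (then +1.0353 / +3.8637)
    (2,4) via x @ 0.4245
    (2,5) via y @ 1.4296  # hit
  → r_5 = 1.4296

ranges = [1.6461, 4.1454, 2.2796, 0.8200, 1.4296]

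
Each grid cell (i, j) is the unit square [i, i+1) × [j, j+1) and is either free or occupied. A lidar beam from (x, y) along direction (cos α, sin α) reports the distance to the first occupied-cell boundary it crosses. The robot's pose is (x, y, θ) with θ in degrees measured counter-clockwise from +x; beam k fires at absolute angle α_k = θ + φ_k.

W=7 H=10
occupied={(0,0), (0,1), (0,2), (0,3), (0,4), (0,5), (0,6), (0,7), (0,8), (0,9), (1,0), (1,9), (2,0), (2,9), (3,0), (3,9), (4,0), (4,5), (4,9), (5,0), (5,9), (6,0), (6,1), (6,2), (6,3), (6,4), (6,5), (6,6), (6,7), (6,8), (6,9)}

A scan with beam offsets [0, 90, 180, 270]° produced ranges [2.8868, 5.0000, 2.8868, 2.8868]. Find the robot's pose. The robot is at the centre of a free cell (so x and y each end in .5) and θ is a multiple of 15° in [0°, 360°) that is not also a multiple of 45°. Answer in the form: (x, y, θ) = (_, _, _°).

The pose lattice has 39·16 = 624 candidates. Test each by forward raycasting.
  (5.5, 7.5, 30°): beam 1 = 0.5774 ≠ 2.8868 ✗
  (1.5, 7.5, 120°): beam 1 = 1.0000 ≠ 2.8868 ✗
  (4.5, 6.5, 300°): beam 1 = 0.5774 ≠ 2.8868 ✗
  (2.5, 5.5, 285°): beam 1 = 4.6587 ≠ 2.8868 ✗
  (1.5, 5.5, 285°): beam 1 = 4.6587 ≠ 2.8868 ✗
  …
  (3.5, 3.5, 30°): r_1=2.8868, r_2=5.0000, r_3=2.8868, r_4=2.8868 — all match ✓
Unique over the lattice → pose = (3.5, 3.5, 30°).

(x, y, θ) = (3.5, 3.5, 30°)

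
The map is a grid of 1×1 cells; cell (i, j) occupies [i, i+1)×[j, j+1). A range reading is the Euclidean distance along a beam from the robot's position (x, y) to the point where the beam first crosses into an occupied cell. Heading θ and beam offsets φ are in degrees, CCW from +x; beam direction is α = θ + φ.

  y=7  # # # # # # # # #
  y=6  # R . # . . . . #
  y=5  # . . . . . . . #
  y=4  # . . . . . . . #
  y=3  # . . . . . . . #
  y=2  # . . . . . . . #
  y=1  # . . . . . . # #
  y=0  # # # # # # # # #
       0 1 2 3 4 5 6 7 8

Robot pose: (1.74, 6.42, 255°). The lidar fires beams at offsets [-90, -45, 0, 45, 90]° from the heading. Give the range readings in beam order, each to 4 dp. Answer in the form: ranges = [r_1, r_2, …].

ranges = [0.7661, 0.8545, 2.8591, 6.2585, 1.3044]

beam 1: φ=-90°, α=165°
  d=(-0.9659,0.2588)  start (1,6)  tX=0.7661 tY=2.2409  stride 1/|dx|=1.0353 1/|dy|=3.8637
    cross x-line → (0,6), t=0.7661 (wall)
  → r_1 = 0.7661
beam 2: φ=-45°, α=210°
  d=(-0.8660,-0.5000)  start (1,6)  tX=0.8545 tY=0.8400  stride 1/|dx|=1.1547 1/|dy|=2.0000
    cross y-line → (1,5), t=0.8400
    cross x-line → (0,5), t=0.8545 (wall)
  → r_2 = 0.8545
beam 3: φ=0°, α=255°
  d=(-0.2588,-0.9659)  start (1,6)  tX=2.8591 tY=0.4348  stride 1/|dx|=3.8637 1/|dy|=1.0353
    cross y-line → (1,5), t=0.4348
    cross y-line → (1,4), t=1.4701
    cross y-line → (1,3), t=2.5054
    cross x-line → (0,3), t=2.8591 (wall)
  → r_3 = 2.8591
beam 4: φ=45°, α=300°
  d=(0.5000,-0.8660)  start (1,6)  tX=0.5200 tY=0.4850  stride 1/|dx|=2.0000 1/|dy|=1.1547
    cross y-line → (1,5), t=0.4850
    cross x-line → (2,5), t=0.5200
    cross y-line → (2,4), t=1.6397
    cross x-line → (3,4), t=2.5200
    cross y-line → (3,3), t=2.7944
    cross y-line → (3,2), t=3.9491
    cross x-line → (4,2), t=4.5200
    cross y-line → (4,1), t=5.1038
    cross y-line → (4,0), t=6.2585 (wall)
  → r_4 = 6.2585
beam 5: φ=90°, α=345°
  d=(0.9659,-0.2588)  start (1,6)  tX=0.2692 tY=1.6228  stride 1/|dx|=1.0353 1/|dy|=3.8637
    cross x-line → (2,6), t=0.2692
    cross x-line → (3,6), t=1.3044 (wall)
  → r_5 = 1.3044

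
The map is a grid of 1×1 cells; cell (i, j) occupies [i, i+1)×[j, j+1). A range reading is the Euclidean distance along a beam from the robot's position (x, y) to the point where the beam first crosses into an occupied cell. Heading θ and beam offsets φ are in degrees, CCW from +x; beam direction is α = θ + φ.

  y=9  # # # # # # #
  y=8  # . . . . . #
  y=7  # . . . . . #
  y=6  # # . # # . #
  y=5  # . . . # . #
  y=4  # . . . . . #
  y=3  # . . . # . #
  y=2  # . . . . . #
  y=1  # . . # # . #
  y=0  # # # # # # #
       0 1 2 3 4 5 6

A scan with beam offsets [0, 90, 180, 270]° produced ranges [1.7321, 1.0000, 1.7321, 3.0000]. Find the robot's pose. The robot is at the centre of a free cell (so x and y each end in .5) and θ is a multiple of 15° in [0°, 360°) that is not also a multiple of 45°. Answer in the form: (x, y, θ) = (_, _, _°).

The pose lattice has 33·16 = 528 candidates. Test each by forward raycasting.
  (1.5, 7.5, 15°): beam 1 = 4.6587 ≠ 1.7321 ✗
  (3.5, 4.5, 330°): beam 1 = 1.0000 ≠ 1.7321 ✗
  (2.5, 3.5, 255°): beam 1 = 2.5882 ≠ 1.7321 ✗
  …
  (2.5, 2.5, 210°): r_1=1.7321, r_2=1.0000, r_3=1.7321, r_4=3.0000 — all match ✓
No second candidate reproduces the full scan.

(x, y, θ) = (2.5, 2.5, 210°)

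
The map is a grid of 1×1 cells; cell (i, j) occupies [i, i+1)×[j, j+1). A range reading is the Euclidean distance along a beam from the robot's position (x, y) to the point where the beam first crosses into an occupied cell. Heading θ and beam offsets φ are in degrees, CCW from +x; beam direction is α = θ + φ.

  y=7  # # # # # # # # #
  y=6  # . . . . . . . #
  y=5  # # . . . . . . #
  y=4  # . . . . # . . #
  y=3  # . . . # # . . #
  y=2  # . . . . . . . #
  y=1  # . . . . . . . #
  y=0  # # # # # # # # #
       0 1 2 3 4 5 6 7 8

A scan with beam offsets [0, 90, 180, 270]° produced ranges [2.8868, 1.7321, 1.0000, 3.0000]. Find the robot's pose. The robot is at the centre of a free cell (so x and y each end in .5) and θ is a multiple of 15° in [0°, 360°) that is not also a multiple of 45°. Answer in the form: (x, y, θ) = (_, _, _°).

(x, y, θ) = (3.5, 2.5, 210°)

Enumerate (i+0.5, j+0.5, θ) over the 38 free cells and 16 admissible headings. For each, cast all 4 beams and compare to the given ranges.
  (2.5, 2.5, 105°): beam 1 = 2.5882 ≠ 2.8868 ✗
  (3.5, 3.5, 255°): beam 1 = 2.5882 ≠ 2.8868 ✗
  (1.5, 3.5, 165°): beam 1 = 0.5176 ≠ 2.8868 ✗
  (2.5, 6.5, 285°): beam 1 = 5.6940 ≠ 2.8868 ✗
  …
  (3.5, 2.5, 210°): r_1=2.8868, r_2=1.7321, r_3=1.0000, r_4=3.0000 — all match ✓
Only this pose fits every beam.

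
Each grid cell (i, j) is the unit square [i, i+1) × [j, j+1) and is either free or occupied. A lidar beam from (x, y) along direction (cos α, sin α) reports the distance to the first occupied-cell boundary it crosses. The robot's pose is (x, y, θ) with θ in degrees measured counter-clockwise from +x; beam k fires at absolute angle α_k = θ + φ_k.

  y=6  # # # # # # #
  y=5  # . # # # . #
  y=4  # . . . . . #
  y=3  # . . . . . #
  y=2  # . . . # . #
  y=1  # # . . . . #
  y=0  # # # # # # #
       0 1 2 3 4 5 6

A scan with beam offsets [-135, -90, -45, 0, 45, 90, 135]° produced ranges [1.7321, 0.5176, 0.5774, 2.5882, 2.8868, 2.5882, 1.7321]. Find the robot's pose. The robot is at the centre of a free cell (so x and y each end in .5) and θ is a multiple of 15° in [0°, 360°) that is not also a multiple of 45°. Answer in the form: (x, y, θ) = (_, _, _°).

Enumerate (i+0.5, j+0.5, θ) over the 20 free cells and 16 admissible headings. For each, cast all 7 beams and compare to the given ranges.
  (5.5, 4.5, 75°): beam 1 = 1.0000 ≠ 1.7321 ✗
  (3.5, 3.5, 255°): beam 2 = 2.5882 ≠ 0.5176 ✗
  (1.5, 2.5, 285°): beam 1 = 0.5774 ≠ 1.7321 ✗
  (1.5, 2.5, 30°): beam 1 = 0.5176 ≠ 1.7321 ✗
  …
  (3.5, 2.5, 75°): r_1=1.7321, r_2=0.5176, r_3=0.5774, r_4=2.5882, r_5=2.8868, r_6=2.5882, r_7=1.7321 — all match ✓
Unique over the lattice → pose = (3.5, 2.5, 75°).

(x, y, θ) = (3.5, 2.5, 75°)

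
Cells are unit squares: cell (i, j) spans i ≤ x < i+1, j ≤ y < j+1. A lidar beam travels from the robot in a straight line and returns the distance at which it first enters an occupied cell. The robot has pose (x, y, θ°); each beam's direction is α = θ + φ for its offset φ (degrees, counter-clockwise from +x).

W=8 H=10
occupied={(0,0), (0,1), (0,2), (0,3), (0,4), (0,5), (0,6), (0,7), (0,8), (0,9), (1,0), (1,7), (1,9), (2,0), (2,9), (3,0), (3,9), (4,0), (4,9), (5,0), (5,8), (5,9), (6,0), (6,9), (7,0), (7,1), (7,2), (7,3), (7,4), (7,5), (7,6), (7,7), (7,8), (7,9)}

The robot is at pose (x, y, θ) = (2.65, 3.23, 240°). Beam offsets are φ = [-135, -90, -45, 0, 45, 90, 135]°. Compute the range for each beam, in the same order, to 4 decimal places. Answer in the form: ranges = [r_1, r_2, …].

ranges = [3.9030, 1.9053, 1.7082, 2.5750, 2.3087, 4.4600, 4.5035]

beam 1: φ=-135°, α=105°
  dir = (cos 105°, sin 105°) = (-0.2588, 0.9659); from cell (2,3)
  next x-line at t=2.5114, next y-line at t=0.7972; Δt_x=3.8637, Δt_y=1.0353
    y: enter (2,4) at t=0.7972
    y: enter (2,5) at t=1.8324
    x: enter (1,5) at t=2.5114
    y: enter (1,6) at t=2.8677
    y: enter (1,7) at t=3.9030 ← occupied
  → r_1 = 3.9030
beam 2: φ=-90°, α=150°
  dir = (cos 150°, sin 150°) = (-0.8660, 0.5000); from cell (2,3)
  next x-line at t=0.7506, next y-line at t=1.5400; Δt_x=1.1547, Δt_y=2.0000
    x: enter (1,3) at t=0.7506
    y: enter (1,4) at t=1.5400
    x: enter (0,4) at t=1.9053 ← occupied
  → r_2 = 1.9053
beam 3: φ=-45°, α=195°
  dir = (cos 195°, sin 195°) = (-0.9659, -0.2588); from cell (2,3)
  next x-line at t=0.6729, next y-line at t=0.8887; Δt_x=1.0353, Δt_y=3.8637
    x: enter (1,3) at t=0.6729
    y: enter (1,2) at t=0.8887
    x: enter (0,2) at t=1.7082 ← occupied
  → r_3 = 1.7082
beam 4: φ=0°, α=240°
  dir = (cos 240°, sin 240°) = (-0.5000, -0.8660); from cell (2,3)
  next x-line at t=1.3000, next y-line at t=0.2656; Δt_x=2.0000, Δt_y=1.1547
    y: enter (2,2) at t=0.2656
    x: enter (1,2) at t=1.3000
    y: enter (1,1) at t=1.4203
    y: enter (1,0) at t=2.5750 ← occupied
  → r_4 = 2.5750
beam 5: φ=45°, α=285°
  dir = (cos 285°, sin 285°) = (0.2588, -0.9659); from cell (2,3)
  next x-line at t=1.3523, next y-line at t=0.2381; Δt_x=3.8637, Δt_y=1.0353
    y: enter (2,2) at t=0.2381
    y: enter (2,1) at t=1.2734
    x: enter (3,1) at t=1.3523
    y: enter (3,0) at t=2.3087 ← occupied
  → r_5 = 2.3087
beam 6: φ=90°, α=330°
  dir = (cos 330°, sin 330°) = (0.8660, -0.5000); from cell (2,3)
  next x-line at t=0.4041, next y-line at t=0.4600; Δt_x=1.1547, Δt_y=2.0000
    x: enter (3,3) at t=0.4041
    y: enter (3,2) at t=0.4600
    x: enter (4,2) at t=1.5588
    y: enter (4,1) at t=2.4600
    x: enter (5,1) at t=2.7135
    x: enter (6,1) at t=3.8682
    y: enter (6,0) at t=4.4600 ← occupied
  → r_6 = 4.4600
beam 7: φ=135°, α=15°
  dir = (cos 15°, sin 15°) = (0.9659, 0.2588); from cell (2,3)
  next x-line at t=0.3623, next y-line at t=2.9751; Δt_x=1.0353, Δt_y=3.8637
    x: enter (3,3) at t=0.3623
    x: enter (4,3) at t=1.3976
    x: enter (5,3) at t=2.4329
    y: enter (5,4) at t=2.9751
    x: enter (6,4) at t=3.4682
    x: enter (7,4) at t=4.5035 ← occupied
  → r_7 = 4.5035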